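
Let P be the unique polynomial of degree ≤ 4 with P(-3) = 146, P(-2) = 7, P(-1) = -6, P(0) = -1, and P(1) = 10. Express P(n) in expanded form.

Write P(n) = an^4 + bn^3 + cn^2 + dn + e. Substituting each data point gives a linear system:
  81a - 27b + 9c - 3d + e = 146
  16a - 8b + 4c - 2d + e = 7
  a - b + c - d + e = -6
  e = -1
  a + b + c + d + e = 10
Solving the system yields a = 4, b = 6, c = -1, d = 2, e = -1.
So P(n) = 4n⁴ + 6n³ - n² + 2n - 1.
Check: P(1) = 10. ✓

P(n) = 4n^4 + 6n^3 - n^2 + 2n - 1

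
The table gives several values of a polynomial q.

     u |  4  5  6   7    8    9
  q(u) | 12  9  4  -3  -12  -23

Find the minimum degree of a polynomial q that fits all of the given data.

Forward differences of the values at u = 4, 5, 6, 7, 8, 9:
  q  : 12  9  4  -3  -12  -23
  Δ  : -3  -5  -7  -9  -11
  Δ^2: -2  -2  -2  -2
  Δ^3: 0  0  0
  Δ^4: 0  0
  Δ^5: 0
The second differences are constant (-2) and nonzero, while all higher differences vanish, so the minimal degree is 2.

2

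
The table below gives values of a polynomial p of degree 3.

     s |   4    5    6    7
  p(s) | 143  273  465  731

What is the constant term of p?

Write p(s) = as^3 + bs^2 + cs + d. Substituting each data point gives a linear system:
  64a + 16b + 4c + d = 143
  125a + 25b + 5c + d = 273
  216a + 36b + 6c + d = 465
  343a + 49b + 7c + d = 731
Solving the system yields a = 2, b = 1, c = -1, d = 3.
So p(s) = 2s^3 + s^2 - s + 3.
The constant term is 3.

3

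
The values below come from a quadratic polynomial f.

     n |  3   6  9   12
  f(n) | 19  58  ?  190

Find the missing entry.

On equispaced nodes a degree-2 polynomial has vanishing third forward difference, so
  - f(3) + 3·f(6) - 3·f(9) + f(12) = 0.
Substituting the known values and solving for f(9):
  -3·f(9) = -345
  f(9) = 115.

115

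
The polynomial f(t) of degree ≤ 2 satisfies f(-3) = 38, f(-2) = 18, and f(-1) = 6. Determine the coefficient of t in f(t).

0

Write f(t) = at^2 + bt + c. Substituting each data point gives a linear system:
  9a - 3b + c = 38
  4a - 2b + c = 18
  a - b + c = 6
Solving the system yields a = 4, b = 0, c = 2.
So f(t) = 4t^2 + 2.
The coefficient of t is 0.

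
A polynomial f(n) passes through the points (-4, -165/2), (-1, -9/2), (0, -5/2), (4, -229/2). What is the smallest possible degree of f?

2

Divided differences on the nodes -4, -1, 0, 4:
  order 0: -165/2  -9/2  -5/2  -229/2
  order 1: 26  2  -28
  order 2: -6  -6
  order 3: 0
The order-2 divided differences are all -6 (nonzero) and every higher order vanishes, so the data lies on a polynomial of degree exactly 2.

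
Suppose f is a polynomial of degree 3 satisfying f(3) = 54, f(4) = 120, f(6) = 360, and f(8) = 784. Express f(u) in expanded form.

Write f(u) = au^3 + bu^2 + cu + d. Substituting each data point gives a linear system:
  27a + 9b + 3c + d = 54
  64a + 16b + 4c + d = 120
  216a + 36b + 6c + d = 360
  512a + 64b + 8c + d = 784
Solving the system yields a = 1, b = 5, c = -6, d = 0.
So f(u) = u³ + 5u² - 6u.
Check: f(8) = 784. ✓

f(u) = u^3 + 5u^2 - 6u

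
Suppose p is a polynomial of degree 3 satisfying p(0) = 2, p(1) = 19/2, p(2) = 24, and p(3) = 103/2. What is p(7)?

Using the Lagrange interpolation formula with nodes 0, 1, 2, 3:
  L_0(u) = (u - 1)(u - 2)(u - 3) / -6
  L_1(u) = u(u - 2)(u - 3) / 2
  L_2(u) = u(u - 1)(u - 3) / -2
  L_3(u) = u(u - 1)(u - 2) / 6
Then p(u) = 2·L_0(u) + 19/2·L_1(u) + 24·L_2(u) + 103/2·L_3(u).
Expanding and collecting terms gives p(u) = u³ + (1/2)u² + 6u + 2.
Evaluating at u = 7: p(7) = 823/2.

823/2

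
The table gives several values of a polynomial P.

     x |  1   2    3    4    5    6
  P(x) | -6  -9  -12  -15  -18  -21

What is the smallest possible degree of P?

Forward differences of the values at x = 1, 2, 3, 4, 5, 6:
  P  : -6  -9  -12  -15  -18  -21
  Δ  : -3  -3  -3  -3  -3
  Δ^2: 0  0  0  0
  Δ^3: 0  0  0
  Δ^4: 0  0
  Δ^5: 0
The first differences are constant (-3) and nonzero, while all higher differences vanish, so the minimal degree is 1.

1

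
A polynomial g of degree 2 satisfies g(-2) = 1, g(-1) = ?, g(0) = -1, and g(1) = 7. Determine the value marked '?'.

On equispaced nodes a degree-2 polynomial has vanishing third forward difference, so
  - g(-2) + 3·g(-1) - 3·g(0) + g(1) = 0.
Substituting the known values and solving for g(-1):
  3·g(-1) = -9
  g(-1) = -3.

-3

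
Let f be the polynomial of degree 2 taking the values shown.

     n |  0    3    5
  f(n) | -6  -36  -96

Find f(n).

Write f(n) = an^2 + bn + c. Substituting each data point gives a linear system:
  c = -6
  9a + 3b + c = -36
  25a + 5b + c = -96
Solving the system yields a = -4, b = 2, c = -6.
So f(n) = -4n² + 2n - 6.
Check: f(0) = -6. ✓

f(n) = -4n^2 + 2n - 6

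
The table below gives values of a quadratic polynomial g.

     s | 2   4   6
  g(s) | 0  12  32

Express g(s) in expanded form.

g(s) = s^2 - 4

Using the Lagrange interpolation formula with nodes 2, 4, 6:
  L_0(s) = (s - 4)(s - 6) / 8
  L_1(s) = (s - 2)(s - 6) / -4
  L_2(s) = (s - 2)(s - 4) / 8
Then g(s) = 0·L_0(s) + 12·L_1(s) + 32·L_2(s).
Expanding and collecting terms gives g(s) = s^2 - 4.
Check: g(2) = 0. ✓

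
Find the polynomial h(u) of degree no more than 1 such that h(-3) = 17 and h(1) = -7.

h(u) = -6u - 1

Write h(u) = au + b. Substituting each data point gives a linear system:
  -3a + b = 17
  a + b = -7
Solving the system yields a = -6, b = -1.
So h(u) = -6u - 1.
Check: h(1) = -7. ✓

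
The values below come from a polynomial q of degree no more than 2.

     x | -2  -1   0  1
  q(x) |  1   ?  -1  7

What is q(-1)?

The 3 known points determine the degree-2 polynomial uniquely.
Write q(x) = ax^2 + bx + c. Substituting each data point gives a linear system:
  4a - 2b + c = 1
  c = -1
  a + b + c = 7
Solving the system yields a = 3, b = 5, c = -1.
So q(x) = 3x² + 5x - 1.
Then q(-1) = -3.

-3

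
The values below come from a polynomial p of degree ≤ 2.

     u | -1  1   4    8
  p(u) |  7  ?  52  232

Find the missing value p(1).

The 3 known points determine the degree-2 polynomial uniquely.
Write p(u) = au^2 + bu + c. Substituting each data point gives a linear system:
  a - b + c = 7
  16a + 4b + c = 52
  64a + 8b + c = 232
Solving the system yields a = 4, b = -3, c = 0.
So p(u) = 4u^2 - 3u.
Then p(1) = 1.

1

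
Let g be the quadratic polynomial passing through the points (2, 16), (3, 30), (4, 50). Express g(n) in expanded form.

g(n) = 3n^2 - n + 6

Write g(n) = an^2 + bn + c. Substituting each data point gives a linear system:
  4a + 2b + c = 16
  9a + 3b + c = 30
  16a + 4b + c = 50
Solving the system yields a = 3, b = -1, c = 6.
So g(n) = 3n² - n + 6.
Check: g(3) = 30. ✓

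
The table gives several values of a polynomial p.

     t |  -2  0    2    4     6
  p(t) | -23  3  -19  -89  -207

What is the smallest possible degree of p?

2

Forward differences of the values at t = -2, 0, 2, 4, 6:
  p  : -23  3  -19  -89  -207
  Δ  : 26  -22  -70  -118
  Δ^2: -48  -48  -48
  Δ^3: 0  0
  Δ^4: 0
The second differences are constant (-48) and nonzero, while all higher differences vanish, so the minimal degree is 2.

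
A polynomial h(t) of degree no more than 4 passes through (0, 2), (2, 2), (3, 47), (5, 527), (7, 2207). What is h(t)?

Write h(t) = at^4 + bt^3 + ct^2 + dt + e. Substituting each data point gives a linear system:
  e = 2
  16a + 8b + 4c + 2d + e = 2
  81a + 27b + 9c + 3d + e = 47
  625a + 125b + 25c + 5d + e = 527
  2401a + 343b + 49c + 7d + e = 2207
Solving the system yields a = 1, b = 0, c = -4, d = 0, e = 2.
So h(t) = t⁴ - 4t² + 2.
Check: h(0) = 2. ✓

h(t) = t^4 - 4t^2 + 2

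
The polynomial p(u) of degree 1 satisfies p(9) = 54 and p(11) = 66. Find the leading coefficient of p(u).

6

Write p(u) = au + b. Substituting each data point gives a linear system:
  9a + b = 54
  11a + b = 66
Solving the system yields a = 6, b = 0.
So p(u) = 6u.
The leading coefficient is 6.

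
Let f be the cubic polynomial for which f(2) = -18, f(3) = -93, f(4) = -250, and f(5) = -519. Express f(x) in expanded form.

Using the Lagrange interpolation formula with nodes 2, 3, 4, 5:
  L_0(x) = (x - 3)(x - 4)(x - 5) / -6
  L_1(x) = (x - 2)(x - 4)(x - 5) / 2
  L_2(x) = (x - 2)(x - 3)(x - 5) / -2
  L_3(x) = (x - 2)(x - 3)(x - 4) / 6
Then f(x) = -18·L_0(x) - 93·L_1(x) - 250·L_2(x) - 519·L_3(x).
Expanding and collecting terms gives f(x) = -5x^3 + 4x^2 + 6.
Check: f(5) = -519. ✓

f(x) = -5x^3 + 4x^2 + 6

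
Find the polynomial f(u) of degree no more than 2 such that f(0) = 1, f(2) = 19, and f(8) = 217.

Using the Lagrange interpolation formula with nodes 0, 2, 8:
  L_0(u) = (u - 2)(u - 8) / 16
  L_1(u) = u(u - 8) / -12
  L_2(u) = u(u - 2) / 48
Then f(u) = 1·L_0(u) + 19·L_1(u) + 217·L_2(u).
Expanding and collecting terms gives f(u) = 3u² + 3u + 1.
Check: f(2) = 19. ✓

f(u) = 3u^2 + 3u + 1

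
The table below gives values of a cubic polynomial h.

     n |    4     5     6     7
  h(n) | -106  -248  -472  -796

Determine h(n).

h(n) = -3n^3 + 4n^2 + 5n + 2

Write h(n) = an^3 + bn^2 + cn + d. Substituting each data point gives a linear system:
  64a + 16b + 4c + d = -106
  125a + 25b + 5c + d = -248
  216a + 36b + 6c + d = -472
  343a + 49b + 7c + d = -796
Solving the system yields a = -3, b = 4, c = 5, d = 2.
So h(n) = -3n³ + 4n² + 5n + 2.
Check: h(4) = -106. ✓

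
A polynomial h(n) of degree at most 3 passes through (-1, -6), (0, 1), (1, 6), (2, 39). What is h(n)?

h(n) = 5n^3 - n^2 + n + 1

Write h(n) = an^3 + bn^2 + cn + d. Substituting each data point gives a linear system:
  -a + b - c + d = -6
  d = 1
  a + b + c + d = 6
  8a + 4b + 2c + d = 39
Solving the system yields a = 5, b = -1, c = 1, d = 1.
So h(n) = 5n^3 - n^2 + n + 1.
Check: h(1) = 6. ✓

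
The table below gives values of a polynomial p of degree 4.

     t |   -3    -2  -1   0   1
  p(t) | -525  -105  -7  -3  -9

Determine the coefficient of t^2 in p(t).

1

Write p(t) = at^4 + bt^3 + ct^2 + dt + e. Substituting each data point gives a linear system:
  81a - 27b + 9c - 3d + e = -525
  16a - 8b + 4c - 2d + e = -105
  a - b + c - d + e = -7
  e = -3
  a + b + c + d + e = -9
Solving the system yields a = -6, b = 2, c = 1, d = -3, e = -3.
So p(t) = -6t^4 + 2t^3 + t^2 - 3t - 3.
The coefficient of t^2 is 1.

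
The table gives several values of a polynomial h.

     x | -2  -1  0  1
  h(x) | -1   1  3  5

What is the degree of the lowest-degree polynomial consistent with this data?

Forward differences of the values at x = -2, -1, 0, 1:
  h  : -1  1  3  5
  Δ  : 2  2  2
  Δ^2: 0  0
  Δ^3: 0
The first differences are constant (2) and nonzero, while all higher differences vanish, so the minimal degree is 1.

1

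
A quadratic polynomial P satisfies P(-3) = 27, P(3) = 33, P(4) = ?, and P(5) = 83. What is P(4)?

55

The 3 known points determine the degree-2 polynomial uniquely.
Write P(t) = at^2 + bt + c. Substituting each data point gives a linear system:
  9a - 3b + c = 27
  9a + 3b + c = 33
  25a + 5b + c = 83
Solving the system yields a = 3, b = 1, c = 3.
So P(t) = 3t^2 + t + 3.
Then P(4) = 55.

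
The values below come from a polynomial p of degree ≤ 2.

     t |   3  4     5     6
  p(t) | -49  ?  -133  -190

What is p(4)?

The 3 known points determine the degree-2 polynomial uniquely.
Write p(t) = at^2 + bt + c. Substituting each data point gives a linear system:
  9a + 3b + c = -49
  25a + 5b + c = -133
  36a + 6b + c = -190
Solving the system yields a = -5, b = -2, c = 2.
So p(t) = -5t^2 - 2t + 2.
Then p(4) = -86.

-86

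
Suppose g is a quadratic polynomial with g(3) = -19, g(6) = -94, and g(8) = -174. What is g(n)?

Write g(n) = an^2 + bn + c. Substituting each data point gives a linear system:
  9a + 3b + c = -19
  36a + 6b + c = -94
  64a + 8b + c = -174
Solving the system yields a = -3, b = 2, c = 2.
So g(n) = -3n^2 + 2n + 2.
Check: g(3) = -19. ✓

g(n) = -3n^2 + 2n + 2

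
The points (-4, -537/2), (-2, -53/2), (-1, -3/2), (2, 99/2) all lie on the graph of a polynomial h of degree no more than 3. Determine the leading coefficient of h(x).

5

Write h(x) = ax^3 + bx^2 + cx + d. Substituting each data point gives a linear system:
  -64a + 16b - 4c + d = -537/2
  -8a + 4b - 2c + d = -53/2
  -a + b - c + d = -3/2
  8a + 4b + 2c + d = 99/2
Solving the system yields a = 5, b = 3, c = -1, d = -1/2.
So h(x) = 5x^3 + 3x^2 - x - 1/2.
The leading coefficient is 5.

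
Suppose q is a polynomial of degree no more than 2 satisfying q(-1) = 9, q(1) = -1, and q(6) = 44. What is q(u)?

q(u) = 2u^2 - 5u + 2

Using the Lagrange interpolation formula with nodes -1, 1, 6:
  L_0(u) = (u - 1)(u - 6) / 14
  L_1(u) = (u + 1)(u - 6) / -10
  L_2(u) = (u + 1)(u - 1) / 35
Then q(u) = 9·L_0(u) - 1·L_1(u) + 44·L_2(u).
Expanding and collecting terms gives q(u) = 2u^2 - 5u + 2.
Check: q(-1) = 9. ✓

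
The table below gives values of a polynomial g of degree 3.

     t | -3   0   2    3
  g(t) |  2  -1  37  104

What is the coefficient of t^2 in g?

6

Write g(t) = at^3 + bt^2 + ct + d. Substituting each data point gives a linear system:
  -27a + 9b - 3c + d = 2
  d = -1
  8a + 4b + 2c + d = 37
  27a + 9b + 3c + d = 104
Solving the system yields a = 2, b = 6, c = -1, d = -1.
So g(t) = 2t³ + 6t² - t - 1.
The coefficient of t^2 is 6.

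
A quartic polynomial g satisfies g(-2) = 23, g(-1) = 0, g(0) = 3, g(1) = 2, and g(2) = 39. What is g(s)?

g(s) = 3s^4 + s^3 - 5s^2 + 3

Write g(s) = as^4 + bs^3 + cs^2 + ds + e. Substituting each data point gives a linear system:
  16a - 8b + 4c - 2d + e = 23
  a - b + c - d + e = 0
  e = 3
  a + b + c + d + e = 2
  16a + 8b + 4c + 2d + e = 39
Solving the system yields a = 3, b = 1, c = -5, d = 0, e = 3.
So g(s) = 3s^4 + s^3 - 5s^2 + 3.
Check: g(0) = 3. ✓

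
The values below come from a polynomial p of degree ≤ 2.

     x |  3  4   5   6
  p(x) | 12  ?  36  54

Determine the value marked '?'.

The 3 known points determine the degree-2 polynomial uniquely.
Write p(x) = ax^2 + bx + c. Substituting each data point gives a linear system:
  9a + 3b + c = 12
  25a + 5b + c = 36
  36a + 6b + c = 54
Solving the system yields a = 2, b = -4, c = 6.
So p(x) = 2x^2 - 4x + 6.
Then p(4) = 22.

22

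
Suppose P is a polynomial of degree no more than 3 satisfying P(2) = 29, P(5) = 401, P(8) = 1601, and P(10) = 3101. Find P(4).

Using the Lagrange interpolation formula with nodes 2, 5, 8, 10:
  L_0(s) = (s - 5)(s - 8)(s - 10) / -144
  L_1(s) = (s - 2)(s - 8)(s - 10) / 45
  L_2(s) = (s - 2)(s - 5)(s - 10) / -36
  L_3(s) = (s - 2)(s - 5)(s - 8) / 80
Then P(s) = 29·L_0(s) + 401·L_1(s) + 1601·L_2(s) + 3101·L_3(s).
Expanding and collecting terms gives P(s) = 3s³ + s² + 1.
Evaluating at s = 4: P(4) = 209.

209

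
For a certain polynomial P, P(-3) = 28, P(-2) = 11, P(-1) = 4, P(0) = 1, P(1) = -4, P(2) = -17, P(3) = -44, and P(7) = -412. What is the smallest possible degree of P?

3

Divided differences on the nodes -3, -2, -1, 0, 1, 2, 3, 7:
  order 0: 28  11  4  1  -4  -17  -44  -412
  order 1: -17  -7  -3  -5  -13  -27  -92
  order 2: 5  2  -1  -4  -7  -13
  order 3: -1  -1  -1  -1  -1
  order 4: 0  0  0  0
  order 5: 0  0  0
  order 6: 0  0
  order 7: 0
The order-3 divided differences are all -1 (nonzero) and every higher order vanishes, so the data lies on a polynomial of degree exactly 3.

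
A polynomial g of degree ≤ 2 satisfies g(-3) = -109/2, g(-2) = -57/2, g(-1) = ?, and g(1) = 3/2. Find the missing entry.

-21/2

The 3 known points determine the degree-2 polynomial uniquely.
Write g(n) = an^2 + bn + c. Substituting each data point gives a linear system:
  9a - 3b + c = -109/2
  4a - 2b + c = -57/2
  a + b + c = 3/2
Solving the system yields a = -4, b = 6, c = -1/2.
So g(n) = -4n^2 + 6n - 1/2.
Then g(-1) = -21/2.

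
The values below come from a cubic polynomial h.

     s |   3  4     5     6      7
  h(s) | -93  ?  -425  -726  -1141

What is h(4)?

The 4 known points determine the degree-3 polynomial uniquely.
Write h(s) = as^3 + bs^2 + cs + d. Substituting each data point gives a linear system:
  27a + 9b + 3c + d = -93
  125a + 25b + 5c + d = -425
  216a + 36b + 6c + d = -726
  343a + 49b + 7c + d = -1141
Solving the system yields a = -3, b = -3, c = 5, d = 0.
So h(s) = -3s^3 - 3s^2 + 5s.
Then h(4) = -220.

-220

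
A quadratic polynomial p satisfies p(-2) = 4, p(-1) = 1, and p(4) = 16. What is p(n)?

Write p(n) = an^2 + bn + c. Substituting each data point gives a linear system:
  4a - 2b + c = 4
  a - b + c = 1
  16a + 4b + c = 16
Solving the system yields a = 1, b = 0, c = 0.
So p(n) = n^2.
Check: p(-1) = 1. ✓

p(n) = n^2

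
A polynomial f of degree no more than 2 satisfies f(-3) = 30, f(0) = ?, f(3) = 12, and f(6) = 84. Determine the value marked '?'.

The 3 known points determine the degree-2 polynomial uniquely.
Write f(n) = an^2 + bn + c. Substituting each data point gives a linear system:
  9a - 3b + c = 30
  9a + 3b + c = 12
  36a + 6b + c = 84
Solving the system yields a = 3, b = -3, c = -6.
So f(n) = 3n² - 3n - 6.
Then f(0) = -6.

-6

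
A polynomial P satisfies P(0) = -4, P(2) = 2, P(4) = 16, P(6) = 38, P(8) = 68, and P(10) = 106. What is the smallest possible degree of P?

Forward differences of the values at u = 0, 2, 4, 6, 8, 10:
  P  : -4  2  16  38  68  106
  Δ  : 6  14  22  30  38
  Δ^2: 8  8  8  8
  Δ^3: 0  0  0
  Δ^4: 0  0
  Δ^5: 0
The second differences are constant (8) and nonzero, while all higher differences vanish, so the minimal degree is 2.

2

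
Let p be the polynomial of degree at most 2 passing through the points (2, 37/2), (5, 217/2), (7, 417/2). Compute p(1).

Using the Lagrange interpolation formula with nodes 2, 5, 7:
  L_0(x) = (x - 5)(x - 7) / 15
  L_1(x) = (x - 2)(x - 7) / -6
  L_2(x) = (x - 2)(x - 5) / 10
Then p(x) = 37/2·L_0(x) + 217/2·L_1(x) + 417/2·L_2(x).
Expanding and collecting terms gives p(x) = 4x² + 2x - 3/2.
Evaluating at x = 1: p(1) = 9/2.

9/2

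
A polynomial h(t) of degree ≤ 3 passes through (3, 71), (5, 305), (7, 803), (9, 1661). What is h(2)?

23

Using the Lagrange interpolation formula with nodes 3, 5, 7, 9:
  L_0(t) = (t - 5)(t - 7)(t - 9) / -48
  L_1(t) = (t - 3)(t - 7)(t - 9) / 16
  L_2(t) = (t - 3)(t - 5)(t - 9) / -16
  L_3(t) = (t - 3)(t - 5)(t - 7) / 48
Then h(t) = 71·L_0(t) + 305·L_1(t) + 803·L_2(t) + 1661·L_3(t).
Expanding and collecting terms gives h(t) = 2t^3 + 3t^2 - 5t + 5.
Evaluating at t = 2: h(2) = 23.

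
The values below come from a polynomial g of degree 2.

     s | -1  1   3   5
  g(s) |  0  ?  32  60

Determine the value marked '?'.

12

On equispaced nodes a degree-2 polynomial has vanishing third forward difference, so
  - g(-1) + 3·g(1) - 3·g(3) + g(5) = 0.
Substituting the known values and solving for g(1):
  3·g(1) = 36
  g(1) = 12.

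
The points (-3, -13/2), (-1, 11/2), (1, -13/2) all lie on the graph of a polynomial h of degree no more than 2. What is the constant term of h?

5/2

Write h(s) = as^2 + bs + c. Substituting each data point gives a linear system:
  9a - 3b + c = -13/2
  a - b + c = 11/2
  a + b + c = -13/2
Solving the system yields a = -3, b = -6, c = 5/2.
So h(s) = -3s^2 - 6s + 5/2.
The constant term is 5/2.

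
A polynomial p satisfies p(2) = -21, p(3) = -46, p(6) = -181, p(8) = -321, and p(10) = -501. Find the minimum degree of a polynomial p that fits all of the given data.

2

Divided differences on the nodes 2, 3, 6, 8, 10:
  order 0: -21  -46  -181  -321  -501
  order 1: -25  -45  -70  -90
  order 2: -5  -5  -5
  order 3: 0  0
  order 4: 0
The order-2 divided differences are all -5 (nonzero) and every higher order vanishes, so the data lies on a polynomial of degree exactly 2.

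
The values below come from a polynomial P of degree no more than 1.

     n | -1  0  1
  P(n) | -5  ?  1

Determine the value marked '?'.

-2

The 2 known points determine the degree-1 polynomial uniquely.
Write P(n) = an + b. Substituting each data point gives a linear system:
  -a + b = -5
  a + b = 1
Solving the system yields a = 3, b = -2.
So P(n) = 3n - 2.
Then P(0) = -2.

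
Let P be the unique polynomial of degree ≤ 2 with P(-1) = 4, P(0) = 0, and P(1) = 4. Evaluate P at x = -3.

Write P(x) = ax^2 + bx + c. Substituting each data point gives a linear system:
  a - b + c = 4
  c = 0
  a + b + c = 4
Solving the system yields a = 4, b = 0, c = 0.
So P(x) = 4x².
Then P(-3) = 36.

36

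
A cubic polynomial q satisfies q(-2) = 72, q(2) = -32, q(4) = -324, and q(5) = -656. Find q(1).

Write q(s) = as^3 + bs^2 + cs + d. Substituting each data point gives a linear system:
  -8a + 4b - 2c + d = 72
  8a + 4b + 2c + d = -32
  64a + 16b + 4c + d = -324
  125a + 25b + 5c + d = -656
Solving the system yields a = -6, b = 4, c = -2, d = 4.
So q(s) = -6s^3 + 4s^2 - 2s + 4.
Then q(1) = 0.

0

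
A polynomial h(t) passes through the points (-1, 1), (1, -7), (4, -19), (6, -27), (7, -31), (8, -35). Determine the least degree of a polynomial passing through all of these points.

1

Divided differences on the nodes -1, 1, 4, 6, 7, 8:
  order 0: 1  -7  -19  -27  -31  -35
  order 1: -4  -4  -4  -4  -4
  order 2: 0  0  0  0
  order 3: 0  0  0
  order 4: 0  0
  order 5: 0
The order-1 divided differences are all -4 (nonzero) and every higher order vanishes, so the data lies on a polynomial of degree exactly 1.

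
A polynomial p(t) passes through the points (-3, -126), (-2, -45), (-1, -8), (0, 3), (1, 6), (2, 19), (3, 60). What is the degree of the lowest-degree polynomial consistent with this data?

Forward differences of the values at t = -3, -2, -1, 0, 1, 2, 3:
  p  : -126  -45  -8  3  6  19  60
  Δ  : 81  37  11  3  13  41
  Δ^2: -44  -26  -8  10  28
  Δ^3: 18  18  18  18
  Δ^4: 0  0  0
  Δ^5: 0  0
  Δ^6: 0
The third differences are constant (18) and nonzero, while all higher differences vanish, so the minimal degree is 3.

3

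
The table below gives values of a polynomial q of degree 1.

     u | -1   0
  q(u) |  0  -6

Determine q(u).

q(u) = -6u - 6

Using the Lagrange interpolation formula with nodes -1, 0:
  L_0(u) = u / -1
  L_1(u) = (u + 1) / 1
Then q(u) = 0·L_0(u) - 6·L_1(u).
Expanding and collecting terms gives q(u) = -6u - 6.
Check: q(0) = -6. ✓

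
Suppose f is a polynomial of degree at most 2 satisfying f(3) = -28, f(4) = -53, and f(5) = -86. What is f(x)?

Write f(x) = ax^2 + bx + c. Substituting each data point gives a linear system:
  9a + 3b + c = -28
  16a + 4b + c = -53
  25a + 5b + c = -86
Solving the system yields a = -4, b = 3, c = -1.
So f(x) = -4x^2 + 3x - 1.
Check: f(3) = -28. ✓

f(x) = -4x^2 + 3x - 1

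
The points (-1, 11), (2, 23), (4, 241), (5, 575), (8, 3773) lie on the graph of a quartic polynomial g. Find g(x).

g(x) = x^4 - x^3 + 3x^2 - x + 5

Write g(x) = ax^4 + bx^3 + cx^2 + dx + e. Substituting each data point gives a linear system:
  a - b + c - d + e = 11
  16a + 8b + 4c + 2d + e = 23
  256a + 64b + 16c + 4d + e = 241
  625a + 125b + 25c + 5d + e = 575
  4096a + 512b + 64c + 8d + e = 3773
Solving the system yields a = 1, b = -1, c = 3, d = -1, e = 5.
So g(x) = x^4 - x^3 + 3x^2 - x + 5.
Check: g(8) = 3773. ✓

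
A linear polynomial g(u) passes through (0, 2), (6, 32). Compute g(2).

Using the Lagrange interpolation formula with nodes 0, 6:
  L_0(u) = (u - 6) / -6
  L_1(u) = u / 6
Then g(u) = 2·L_0(u) + 32·L_1(u).
Expanding and collecting terms gives g(u) = 5u + 2.
Evaluating at u = 2: g(2) = 12.

12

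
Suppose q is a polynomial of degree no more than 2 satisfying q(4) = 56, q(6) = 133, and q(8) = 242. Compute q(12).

556

Using the Lagrange interpolation formula with nodes 4, 6, 8:
  L_0(n) = (n - 6)(n - 8) / 8
  L_1(n) = (n - 4)(n - 8) / -4
  L_2(n) = (n - 4)(n - 6) / 8
Then q(n) = 56·L_0(n) + 133·L_1(n) + 242·L_2(n).
Expanding and collecting terms gives q(n) = 4n^2 - (3/2)n - 2.
Evaluating at n = 12: q(12) = 556.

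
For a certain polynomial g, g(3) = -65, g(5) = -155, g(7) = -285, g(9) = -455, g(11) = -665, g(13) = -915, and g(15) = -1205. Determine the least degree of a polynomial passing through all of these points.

Forward differences of the values at t = 3, 5, 7, 9, 11, 13, 15:
  g  : -65  -155  -285  -455  -665  -915  -1205
  Δ  : -90  -130  -170  -210  -250  -290
  Δ^2: -40  -40  -40  -40  -40
  Δ^3: 0  0  0  0
  Δ^4: 0  0  0
  Δ^5: 0  0
  Δ^6: 0
The second differences are constant (-40) and nonzero, while all higher differences vanish, so the minimal degree is 2.

2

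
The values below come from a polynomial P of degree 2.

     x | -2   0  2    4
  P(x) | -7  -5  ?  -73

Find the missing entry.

The 3 known points determine the degree-2 polynomial uniquely.
Write P(x) = ax^2 + bx + c. Substituting each data point gives a linear system:
  4a - 2b + c = -7
  c = -5
  16a + 4b + c = -73
Solving the system yields a = -3, b = -5, c = -5.
So P(x) = -3x^2 - 5x - 5.
Then P(2) = -27.

-27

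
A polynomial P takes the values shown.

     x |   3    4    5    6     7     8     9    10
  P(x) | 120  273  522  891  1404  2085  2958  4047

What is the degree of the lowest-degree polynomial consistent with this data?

Forward differences of the values at x = 3, 4, 5, 6, 7, 8, 9, 10:
  P  : 120  273  522  891  1404  2085  2958  4047
  Δ  : 153  249  369  513  681  873  1089
  Δ^2: 96  120  144  168  192  216
  Δ^3: 24  24  24  24  24
  Δ^4: 0  0  0  0
  Δ^5: 0  0  0
  Δ^6: 0  0
  Δ^7: 0
The third differences are constant (24) and nonzero, while all higher differences vanish, so the minimal degree is 3.

3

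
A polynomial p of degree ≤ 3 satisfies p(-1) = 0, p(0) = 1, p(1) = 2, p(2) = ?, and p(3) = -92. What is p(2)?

-21

On equispaced nodes a degree-3 polynomial has vanishing fourth forward difference, so
  p(-1) - 4·p(0) + 6·p(1) - 4·p(2) + p(3) = 0.
Substituting the known values and solving for p(2):
  -4·p(2) = 84
  p(2) = -21.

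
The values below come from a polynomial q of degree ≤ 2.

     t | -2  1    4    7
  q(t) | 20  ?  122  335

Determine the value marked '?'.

The 3 known points determine the degree-2 polynomial uniquely.
Write q(t) = at^2 + bt + c. Substituting each data point gives a linear system:
  4a - 2b + c = 20
  16a + 4b + c = 122
  49a + 7b + c = 335
Solving the system yields a = 6, b = 5, c = 6.
So q(t) = 6t^2 + 5t + 6.
Then q(1) = 17.

17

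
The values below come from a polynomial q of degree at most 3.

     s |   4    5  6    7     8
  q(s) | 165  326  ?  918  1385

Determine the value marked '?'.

The 4 known points determine the degree-3 polynomial uniquely.
Write q(s) = as^3 + bs^2 + cs + d. Substituting each data point gives a linear system:
  64a + 16b + 4c + d = 165
  125a + 25b + 5c + d = 326
  343a + 49b + 7c + d = 918
  512a + 64b + 8c + d = 1385
Solving the system yields a = 3, b = -3, c = 5, d = 1.
So q(s) = 3s^3 - 3s^2 + 5s + 1.
Then q(6) = 571.

571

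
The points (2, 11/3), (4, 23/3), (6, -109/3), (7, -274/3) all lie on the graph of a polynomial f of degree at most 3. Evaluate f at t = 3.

26/3

Write f(t) = at^3 + bt^2 + ct + d. Substituting each data point gives a linear system:
  8a + 4b + 2c + d = 11/3
  64a + 16b + 4c + d = 23/3
  216a + 36b + 6c + d = -109/3
  343a + 49b + 7c + d = -274/3
Solving the system yields a = -1, b = 6, c = -6, d = -1/3.
So f(t) = -t^3 + 6t^2 - 6t - 1/3.
Then f(3) = 26/3.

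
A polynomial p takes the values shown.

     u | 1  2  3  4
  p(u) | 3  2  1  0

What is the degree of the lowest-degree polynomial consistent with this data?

Forward differences of the values at u = 1, 2, 3, 4:
  p  : 3  2  1  0
  Δ  : -1  -1  -1
  Δ^2: 0  0
  Δ^3: 0
The first differences are constant (-1) and nonzero, while all higher differences vanish, so the minimal degree is 1.

1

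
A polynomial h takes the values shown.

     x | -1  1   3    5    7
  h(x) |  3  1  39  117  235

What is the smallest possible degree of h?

2

Forward differences of the values at x = -1, 1, 3, 5, 7:
  h  : 3  1  39  117  235
  Δ  : -2  38  78  118
  Δ^2: 40  40  40
  Δ^3: 0  0
  Δ^4: 0
The second differences are constant (40) and nonzero, while all higher differences vanish, so the minimal degree is 2.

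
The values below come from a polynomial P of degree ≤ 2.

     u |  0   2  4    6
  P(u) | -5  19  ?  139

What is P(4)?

67

On equispaced nodes a degree-2 polynomial has vanishing third forward difference, so
  - P(0) + 3·P(2) - 3·P(4) + P(6) = 0.
Substituting the known values and solving for P(4):
  -3·P(4) = -201
  P(4) = 67.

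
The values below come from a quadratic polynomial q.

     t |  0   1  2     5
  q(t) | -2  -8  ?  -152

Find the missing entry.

-26

The 3 known points determine the degree-2 polynomial uniquely.
Write q(t) = at^2 + bt + c. Substituting each data point gives a linear system:
  c = -2
  a + b + c = -8
  25a + 5b + c = -152
Solving the system yields a = -6, b = 0, c = -2.
So q(t) = -6t^2 - 2.
Then q(2) = -26.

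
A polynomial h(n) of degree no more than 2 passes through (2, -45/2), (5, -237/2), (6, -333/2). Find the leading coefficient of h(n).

Write h(n) = an^2 + bn + c. Substituting each data point gives a linear system:
  4a + 2b + c = -45/2
  25a + 5b + c = -237/2
  36a + 6b + c = -333/2
Solving the system yields a = -4, b = -4, c = 3/2.
So h(n) = -4n² - 4n + 3/2.
The leading coefficient is -4.

-4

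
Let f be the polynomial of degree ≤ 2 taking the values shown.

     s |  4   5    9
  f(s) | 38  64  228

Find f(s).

Using the Lagrange interpolation formula with nodes 4, 5, 9:
  L_0(s) = (s - 5)(s - 9) / 5
  L_1(s) = (s - 4)(s - 9) / -4
  L_2(s) = (s - 4)(s - 5) / 20
Then f(s) = 38·L_0(s) + 64·L_1(s) + 228·L_2(s).
Expanding and collecting terms gives f(s) = 3s² - s - 6.
Check: f(5) = 64. ✓

f(s) = 3s^2 - s - 6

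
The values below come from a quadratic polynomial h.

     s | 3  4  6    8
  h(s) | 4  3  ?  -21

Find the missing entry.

The 3 known points determine the degree-2 polynomial uniquely.
Write h(s) = as^2 + bs + c. Substituting each data point gives a linear system:
  9a + 3b + c = 4
  16a + 4b + c = 3
  64a + 8b + c = -21
Solving the system yields a = -1, b = 6, c = -5.
So h(s) = -s^2 + 6s - 5.
Then h(6) = -5.

-5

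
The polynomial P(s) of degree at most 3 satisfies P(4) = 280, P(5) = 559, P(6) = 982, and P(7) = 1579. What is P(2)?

34

Forward differences of the values at s = 4, 5, 6, 7:
  P  : 280  559  982  1579
  Δ  : 279  423  597
  Δ^2: 144  174
  Δ^3: 30
The third differences are constant, confirming degree 3.
Interpolating (Newton forward form) and evaluating at s = 2 gives P(2) = 34.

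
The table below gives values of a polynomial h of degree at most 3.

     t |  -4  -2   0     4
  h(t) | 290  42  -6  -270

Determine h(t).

Using the Lagrange interpolation formula with nodes -4, -2, 0, 4:
  L_0(t) = (t + 2)t(t - 4) / -64
  L_1(t) = (t + 4)t(t - 4) / 24
  L_2(t) = (t + 4)(t + 2)(t - 4) / -32
  L_3(t) = (t + 4)(t + 2)t / 192
Then h(t) = 290·L_0(t) + 42·L_1(t) - 6·L_2(t) - 270·L_3(t).
Expanding and collecting terms gives h(t) = -4t^3 + t^2 - 6t - 6.
Check: h(4) = -270. ✓

h(t) = -4t^3 + t^2 - 6t - 6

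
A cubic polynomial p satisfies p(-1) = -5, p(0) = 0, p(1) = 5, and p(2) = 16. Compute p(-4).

-80

Write p(s) = as^3 + bs^2 + cs + d. Substituting each data point gives a linear system:
  -a + b - c + d = -5
  d = 0
  a + b + c + d = 5
  8a + 4b + 2c + d = 16
Solving the system yields a = 1, b = 0, c = 4, d = 0.
So p(s) = s^3 + 4s.
Then p(-4) = -80.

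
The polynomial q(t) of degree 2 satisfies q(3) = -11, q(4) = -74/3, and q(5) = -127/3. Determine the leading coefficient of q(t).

Write q(t) = at^2 + bt + c. Substituting each data point gives a linear system:
  9a + 3b + c = -11
  16a + 4b + c = -74/3
  25a + 5b + c = -127/3
Solving the system yields a = -2, b = 1/3, c = 6.
So q(t) = -2t^2 + (1/3)t + 6.
The leading coefficient is -2.

-2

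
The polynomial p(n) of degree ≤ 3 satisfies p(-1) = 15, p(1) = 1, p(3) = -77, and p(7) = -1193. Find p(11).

Write p(n) = an^3 + bn^2 + cn + d. Substituting each data point gives a linear system:
  -a + b - c + d = 15
  a + b + c + d = 1
  27a + 9b + 3c + d = -77
  343a + 49b + 7c + d = -1193
Solving the system yields a = -4, b = 4, c = -3, d = 4.
So p(n) = -4n^3 + 4n^2 - 3n + 4.
Then p(11) = -4869.

-4869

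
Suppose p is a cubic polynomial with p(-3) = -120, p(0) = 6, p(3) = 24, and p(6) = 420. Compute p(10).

Forward differences of the values at u = -3, 0, 3, 6:
  p  : -120  6  24  420
  Δ  : 126  18  396
  Δ^2: -108  378
  Δ^3: 486
The third differences are constant, confirming degree 3.
Interpolating (Newton forward form) and evaluating at u = 10 gives p(10) = 2376.

2376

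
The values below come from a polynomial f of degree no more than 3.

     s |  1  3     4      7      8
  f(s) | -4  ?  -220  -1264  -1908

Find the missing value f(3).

The 4 known points determine the degree-3 polynomial uniquely.
Write f(s) = as^3 + bs^2 + cs + d. Substituting each data point gives a linear system:
  a + b + c + d = -4
  64a + 16b + 4c + d = -220
  343a + 49b + 7c + d = -1264
  512a + 64b + 8c + d = -1908
Solving the system yields a = -4, b = 2, c = 2, d = -4.
So f(s) = -4s^3 + 2s^2 + 2s - 4.
Then f(3) = -88.

-88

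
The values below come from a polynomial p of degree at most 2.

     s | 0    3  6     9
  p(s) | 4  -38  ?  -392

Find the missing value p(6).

On equispaced nodes a degree-2 polynomial has vanishing third forward difference, so
  - p(0) + 3·p(3) - 3·p(6) + p(9) = 0.
Substituting the known values and solving for p(6):
  -3·p(6) = 510
  p(6) = -170.

-170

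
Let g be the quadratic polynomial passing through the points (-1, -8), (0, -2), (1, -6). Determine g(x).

g(x) = -5x^2 + x - 2

Using the Lagrange interpolation formula with nodes -1, 0, 1:
  L_0(x) = x(x - 1) / 2
  L_1(x) = (x + 1)(x - 1) / -1
  L_2(x) = (x + 1)x / 2
Then g(x) = -8·L_0(x) - 2·L_1(x) - 6·L_2(x).
Expanding and collecting terms gives g(x) = -5x² + x - 2.
Check: g(0) = -2. ✓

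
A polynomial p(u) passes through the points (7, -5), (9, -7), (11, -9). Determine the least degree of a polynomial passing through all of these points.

Divided differences on the nodes 7, 9, 11:
  order 0: -5  -7  -9
  order 1: -1  -1
  order 2: 0
The order-1 divided differences are all -1 (nonzero) and every higher order vanishes, so the data lies on a polynomial of degree exactly 1.

1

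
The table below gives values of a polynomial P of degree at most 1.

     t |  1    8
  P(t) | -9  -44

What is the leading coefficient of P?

-5

Write P(t) = at + b. Substituting each data point gives a linear system:
  a + b = -9
  8a + b = -44
Solving the system yields a = -5, b = -4.
So P(t) = -5t - 4.
The leading coefficient is -5.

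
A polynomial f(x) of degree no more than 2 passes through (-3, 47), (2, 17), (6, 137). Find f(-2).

Write f(x) = ax^2 + bx + c. Substituting each data point gives a linear system:
  9a - 3b + c = 47
  4a + 2b + c = 17
  36a + 6b + c = 137
Solving the system yields a = 4, b = -2, c = 5.
So f(x) = 4x^2 - 2x + 5.
Then f(-2) = 25.

25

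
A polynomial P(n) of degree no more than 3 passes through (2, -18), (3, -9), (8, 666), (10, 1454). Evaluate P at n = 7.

407

Write P(n) = an^3 + bn^2 + cn + d. Substituting each data point gives a linear system:
  8a + 4b + 2c + d = -18
  27a + 9b + 3c + d = -9
  512a + 64b + 8c + d = 666
  1000a + 100b + 10c + d = 1454
Solving the system yields a = 2, b = -5, c = -4, d = -6.
So P(n) = 2n^3 - 5n^2 - 4n - 6.
Then P(7) = 407.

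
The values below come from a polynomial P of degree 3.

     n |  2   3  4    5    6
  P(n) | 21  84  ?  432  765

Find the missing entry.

The 4 known points determine the degree-3 polynomial uniquely.
Write P(n) = an^3 + bn^2 + cn + d. Substituting each data point gives a linear system:
  8a + 4b + 2c + d = 21
  27a + 9b + 3c + d = 84
  125a + 25b + 5c + d = 432
  216a + 36b + 6c + d = 765
Solving the system yields a = 4, b = -3, c = 2, d = -3.
So P(n) = 4n^3 - 3n^2 + 2n - 3.
Then P(4) = 213.

213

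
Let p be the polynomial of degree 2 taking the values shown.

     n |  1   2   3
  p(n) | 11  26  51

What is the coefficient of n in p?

Write p(n) = an^2 + bn + c. Substituting each data point gives a linear system:
  a + b + c = 11
  4a + 2b + c = 26
  9a + 3b + c = 51
Solving the system yields a = 5, b = 0, c = 6.
So p(n) = 5n^2 + 6.
The coefficient of n is 0.

0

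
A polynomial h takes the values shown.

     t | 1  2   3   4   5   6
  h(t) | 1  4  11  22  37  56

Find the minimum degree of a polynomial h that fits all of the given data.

Forward differences of the values at t = 1, 2, 3, 4, 5, 6:
  h  : 1  4  11  22  37  56
  Δ  : 3  7  11  15  19
  Δ^2: 4  4  4  4
  Δ^3: 0  0  0
  Δ^4: 0  0
  Δ^5: 0
The second differences are constant (4) and nonzero, while all higher differences vanish, so the minimal degree is 2.

2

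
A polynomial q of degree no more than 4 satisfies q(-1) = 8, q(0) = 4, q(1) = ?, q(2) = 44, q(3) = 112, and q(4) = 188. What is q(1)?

8

The 5 known points determine the degree-4 polynomial uniquely.
Write q(s) = as^4 + bs^3 + cs^2 + ds + e. Substituting each data point gives a linear system:
  a - b + c - d + e = 8
  e = 4
  16a + 8b + 4c + 2d + e = 44
  81a + 27b + 9c + 3d + e = 112
  256a + 64b + 16c + 4d + e = 188
Solving the system yields a = -1, b = 6, c = 5, d = -6, e = 4.
So q(s) = -s⁴ + 6s³ + 5s² - 6s + 4.
Then q(1) = 8.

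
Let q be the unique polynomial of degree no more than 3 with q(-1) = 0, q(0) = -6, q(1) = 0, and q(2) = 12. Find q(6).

0

Forward differences of the values at u = -1, 0, 1, 2:
  q  : 0  -6  0  12
  Δ  : -6  6  12
  Δ^2: 12  6
  Δ^3: -6
The third differences are constant, confirming degree 3.
Interpolating (Newton forward form) and evaluating at u = 6 gives q(6) = 0.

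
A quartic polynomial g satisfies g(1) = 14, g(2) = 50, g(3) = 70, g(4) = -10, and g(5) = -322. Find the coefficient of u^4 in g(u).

-2

Write g(u) = au^4 + bu^3 + cu^2 + du + e. Substituting each data point gives a linear system:
  a + b + c + d + e = 14
  16a + 8b + 4c + 2d + e = 50
  81a + 27b + 9c + 3d + e = 70
  256a + 64b + 16c + 4d + e = -10
  625a + 125b + 25c + 5d + e = -322
Solving the system yields a = -2, b = 6, c = 6, d = 6, e = -2.
So g(u) = -2u^4 + 6u^3 + 6u^2 + 6u - 2.
The leading coefficient is -2.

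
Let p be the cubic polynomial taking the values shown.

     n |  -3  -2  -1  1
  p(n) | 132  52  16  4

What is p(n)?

p(n) = -3n^3 + 4n^2 - 3n + 6

Write p(n) = an^3 + bn^2 + cn + d. Substituting each data point gives a linear system:
  -27a + 9b - 3c + d = 132
  -8a + 4b - 2c + d = 52
  -a + b - c + d = 16
  a + b + c + d = 4
Solving the system yields a = -3, b = 4, c = -3, d = 6.
So p(n) = -3n^3 + 4n^2 - 3n + 6.
Check: p(-3) = 132. ✓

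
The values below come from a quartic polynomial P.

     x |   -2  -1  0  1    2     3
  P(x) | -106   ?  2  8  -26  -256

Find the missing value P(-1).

-8

The 5 known points determine the degree-4 polynomial uniquely.
Write P(x) = ax^4 + bx^3 + cx^2 + dx + e. Substituting each data point gives a linear system:
  16a - 8b + 4c - 2d + e = -106
  e = 2
  a + b + c + d + e = 8
  16a + 8b + 4c + 2d + e = -26
  81a + 27b + 9c + 3d + e = -256
Solving the system yields a = -5, b = 4, c = 3, d = 4, e = 2.
So P(x) = -5x^4 + 4x^3 + 3x^2 + 4x + 2.
Then P(-1) = -8.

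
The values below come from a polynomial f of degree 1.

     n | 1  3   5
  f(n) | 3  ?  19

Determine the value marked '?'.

11

On equispaced nodes a degree-1 polynomial has vanishing second forward difference, so
  f(1) - 2·f(3) + f(5) = 0.
Substituting the known values and solving for f(3):
  -2·f(3) = -22
  f(3) = 11.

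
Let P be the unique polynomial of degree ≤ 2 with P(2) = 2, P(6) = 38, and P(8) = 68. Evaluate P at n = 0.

Write P(n) = an^2 + bn + c. Substituting each data point gives a linear system:
  4a + 2b + c = 2
  36a + 6b + c = 38
  64a + 8b + c = 68
Solving the system yields a = 1, b = 1, c = -4.
So P(n) = n^2 + n - 4.
Then P(0) = -4.

-4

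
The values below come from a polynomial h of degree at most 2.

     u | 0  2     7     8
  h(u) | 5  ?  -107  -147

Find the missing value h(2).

3

The 3 known points determine the degree-2 polynomial uniquely.
Write h(u) = au^2 + bu + c. Substituting each data point gives a linear system:
  c = 5
  49a + 7b + c = -107
  64a + 8b + c = -147
Solving the system yields a = -3, b = 5, c = 5.
So h(u) = -3u^2 + 5u + 5.
Then h(2) = 3.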